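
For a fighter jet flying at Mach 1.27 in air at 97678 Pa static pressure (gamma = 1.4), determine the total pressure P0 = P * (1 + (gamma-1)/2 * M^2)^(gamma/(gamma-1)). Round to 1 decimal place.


Step 1: (gamma-1)/2 * M^2 = 0.2 * 1.6129 = 0.32258
Step 2: 1 + 0.32258 = 1.32258
Step 3: Exponent gamma/(gamma-1) = 3.5
Step 4: P0 = 97678 * 1.32258^3.5 = 259880.4 Pa

259880.4


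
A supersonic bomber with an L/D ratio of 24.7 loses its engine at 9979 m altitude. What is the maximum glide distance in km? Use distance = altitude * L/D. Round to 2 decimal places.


Step 1: Glide distance = altitude * L/D = 9979 * 24.7 = 246481.3 m
Step 2: Convert to km: 246481.3 / 1000 = 246.48 km

246.48


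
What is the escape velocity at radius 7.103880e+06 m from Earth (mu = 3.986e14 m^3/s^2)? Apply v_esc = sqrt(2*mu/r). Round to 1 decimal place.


Step 1: 2*mu/r = 2 * 3.986e14 / 7.103880e+06 = 112220364.0827
Step 2: v_esc = sqrt(112220364.0827) = 10593.4 m/s

10593.4


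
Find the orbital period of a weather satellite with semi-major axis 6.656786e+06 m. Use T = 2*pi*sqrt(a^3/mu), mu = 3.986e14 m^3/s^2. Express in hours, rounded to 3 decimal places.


Step 1: a^3 / mu = 2.949808e+20 / 3.986e14 = 7.400422e+05
Step 2: sqrt(7.400422e+05) = 860.2571 s
Step 3: T = 2*pi * 860.2571 = 5405.15 s
Step 4: T in hours = 5405.15 / 3600 = 1.501 hours

1.501


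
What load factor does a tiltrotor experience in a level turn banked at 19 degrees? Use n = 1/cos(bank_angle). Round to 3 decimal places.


Step 1: Convert 19 degrees to radians = 0.331613
Step 2: cos(19 deg) = 0.945519
Step 3: n = 1 / 0.945519 = 1.058

1.058


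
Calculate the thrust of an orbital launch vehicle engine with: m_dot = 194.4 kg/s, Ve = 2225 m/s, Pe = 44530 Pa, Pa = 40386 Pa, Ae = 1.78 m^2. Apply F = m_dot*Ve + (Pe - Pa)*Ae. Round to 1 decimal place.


Step 1: Momentum thrust = m_dot * Ve = 194.4 * 2225 = 432540.0 N
Step 2: Pressure thrust = (Pe - Pa) * Ae = (44530 - 40386) * 1.78 = 7376.32 N
Step 3: Total thrust F = 432540.0 + 7376.32 = 439916.3 N

439916.3


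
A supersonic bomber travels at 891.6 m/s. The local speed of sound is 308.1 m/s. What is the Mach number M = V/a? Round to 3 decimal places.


Step 1: M = V / a = 891.6 / 308.1
Step 2: M = 2.894

2.894


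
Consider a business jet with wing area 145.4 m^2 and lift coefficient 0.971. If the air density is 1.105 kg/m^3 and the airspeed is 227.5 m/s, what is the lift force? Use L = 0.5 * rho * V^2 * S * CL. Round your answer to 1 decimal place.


Step 1: Calculate dynamic pressure q = 0.5 * 1.105 * 227.5^2 = 0.5 * 1.105 * 51756.25 = 28595.3281 Pa
Step 2: Multiply by wing area and lift coefficient: L = 28595.3281 * 145.4 * 0.971
Step 3: L = 4157760.7094 * 0.971 = 4037185.6 N

4037185.6


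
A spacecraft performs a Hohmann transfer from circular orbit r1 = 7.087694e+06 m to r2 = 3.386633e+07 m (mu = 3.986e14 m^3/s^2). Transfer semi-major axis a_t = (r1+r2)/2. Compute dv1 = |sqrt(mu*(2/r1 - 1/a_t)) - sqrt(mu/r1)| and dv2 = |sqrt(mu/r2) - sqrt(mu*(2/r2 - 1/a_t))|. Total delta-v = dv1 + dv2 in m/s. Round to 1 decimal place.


Step 1: Transfer semi-major axis a_t = (7.087694e+06 + 3.386633e+07) / 2 = 2.047701e+07 m
Step 2: v1 (circular at r1) = sqrt(mu/r1) = 7499.22 m/s
Step 3: v_t1 = sqrt(mu*(2/r1 - 1/a_t)) = 9644.22 m/s
Step 4: dv1 = |9644.22 - 7499.22| = 2145.0 m/s
Step 5: v2 (circular at r2) = 3430.71 m/s, v_t2 = 2018.38 m/s
Step 6: dv2 = |3430.71 - 2018.38| = 1412.33 m/s
Step 7: Total delta-v = 2145.0 + 1412.33 = 3557.3 m/s

3557.3


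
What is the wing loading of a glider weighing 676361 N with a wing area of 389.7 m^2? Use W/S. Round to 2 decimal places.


Step 1: Wing loading = W / S = 676361 / 389.7
Step 2: Wing loading = 1735.59 N/m^2

1735.59


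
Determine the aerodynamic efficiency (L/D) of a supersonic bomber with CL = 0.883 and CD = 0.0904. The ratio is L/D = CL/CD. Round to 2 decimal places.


Step 1: L/D = CL / CD = 0.883 / 0.0904
Step 2: L/D = 9.77

9.77


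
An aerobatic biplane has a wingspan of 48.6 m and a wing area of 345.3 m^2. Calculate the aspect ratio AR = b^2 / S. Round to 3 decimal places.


Step 1: b^2 = 48.6^2 = 2361.96
Step 2: AR = 2361.96 / 345.3 = 6.840

6.840


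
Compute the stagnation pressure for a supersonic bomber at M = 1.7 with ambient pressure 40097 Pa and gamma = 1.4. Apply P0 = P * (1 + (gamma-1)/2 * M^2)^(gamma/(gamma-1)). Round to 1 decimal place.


Step 1: (gamma-1)/2 * M^2 = 0.2 * 2.89 = 0.578
Step 2: 1 + 0.578 = 1.578
Step 3: Exponent gamma/(gamma-1) = 3.5
Step 4: P0 = 40097 * 1.578^3.5 = 197918.5 Pa

197918.5


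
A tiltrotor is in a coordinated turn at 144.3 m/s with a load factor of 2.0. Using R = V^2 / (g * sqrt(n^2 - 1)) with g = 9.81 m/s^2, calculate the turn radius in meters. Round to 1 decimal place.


Step 1: V^2 = 144.3^2 = 20822.49
Step 2: n^2 - 1 = 2.0^2 - 1 = 3.0
Step 3: sqrt(3.0) = 1.732051
Step 4: R = 20822.49 / (9.81 * 1.732051) = 1225.5 m

1225.5


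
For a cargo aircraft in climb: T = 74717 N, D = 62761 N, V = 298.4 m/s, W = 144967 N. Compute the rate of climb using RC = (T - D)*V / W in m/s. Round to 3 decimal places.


Step 1: Excess thrust = T - D = 74717 - 62761 = 11956 N
Step 2: Excess power = 11956 * 298.4 = 3567670.4 W
Step 3: RC = 3567670.4 / 144967 = 24.610 m/s

24.610


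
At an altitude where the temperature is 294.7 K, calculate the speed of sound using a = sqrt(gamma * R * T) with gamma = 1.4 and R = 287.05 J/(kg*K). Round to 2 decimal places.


Step 1: gamma * R * T = 1.4 * 287.05 * 294.7 = 118431.089
Step 2: a = sqrt(118431.089) = 344.14 m/s

344.14


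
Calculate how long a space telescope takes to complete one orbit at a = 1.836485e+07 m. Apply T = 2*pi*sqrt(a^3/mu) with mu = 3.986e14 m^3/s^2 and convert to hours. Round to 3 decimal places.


Step 1: a^3 / mu = 6.193871e+21 / 3.986e14 = 1.553906e+07
Step 2: sqrt(1.553906e+07) = 3941.962 s
Step 3: T = 2*pi * 3941.962 = 24768.08 s
Step 4: T in hours = 24768.08 / 3600 = 6.880 hours

6.880


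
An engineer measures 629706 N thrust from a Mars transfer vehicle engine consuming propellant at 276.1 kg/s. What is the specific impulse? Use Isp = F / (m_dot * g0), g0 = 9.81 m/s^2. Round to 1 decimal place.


Step 1: m_dot * g0 = 276.1 * 9.81 = 2708.54
Step 2: Isp = 629706 / 2708.54 = 232.5 s

232.5


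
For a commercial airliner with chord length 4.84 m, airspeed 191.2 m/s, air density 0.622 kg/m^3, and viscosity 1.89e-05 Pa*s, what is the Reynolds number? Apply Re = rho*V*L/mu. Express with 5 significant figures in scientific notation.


Step 1: Numerator = rho * V * L = 0.622 * 191.2 * 4.84 = 575.603776
Step 2: Re = 575.603776 / 1.89e-05
Step 3: Re = 3.0455e+07

3.0455e+07


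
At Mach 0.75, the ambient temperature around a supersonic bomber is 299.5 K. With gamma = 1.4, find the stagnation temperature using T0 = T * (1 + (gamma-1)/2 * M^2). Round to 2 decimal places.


Step 1: (gamma-1)/2 = 0.2
Step 2: M^2 = 0.5625
Step 3: 1 + 0.2 * 0.5625 = 1.1125
Step 4: T0 = 299.5 * 1.1125 = 333.19 K

333.19


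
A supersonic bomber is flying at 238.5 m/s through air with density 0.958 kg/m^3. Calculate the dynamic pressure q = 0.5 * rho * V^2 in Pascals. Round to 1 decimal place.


Step 1: V^2 = 238.5^2 = 56882.25
Step 2: q = 0.5 * 0.958 * 56882.25
Step 3: q = 27246.6 Pa

27246.6


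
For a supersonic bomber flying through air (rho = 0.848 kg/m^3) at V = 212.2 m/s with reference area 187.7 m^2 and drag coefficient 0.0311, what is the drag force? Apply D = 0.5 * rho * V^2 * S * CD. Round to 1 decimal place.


Step 1: Dynamic pressure q = 0.5 * 0.848 * 212.2^2 = 19092.2282 Pa
Step 2: Drag D = q * S * CD = 19092.2282 * 187.7 * 0.0311
Step 3: D = 111450.3 N

111450.3


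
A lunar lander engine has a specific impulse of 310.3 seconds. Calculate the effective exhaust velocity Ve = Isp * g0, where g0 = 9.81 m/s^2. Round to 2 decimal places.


Step 1: Ve = Isp * g0 = 310.3 * 9.81
Step 2: Ve = 3044.04 m/s

3044.04


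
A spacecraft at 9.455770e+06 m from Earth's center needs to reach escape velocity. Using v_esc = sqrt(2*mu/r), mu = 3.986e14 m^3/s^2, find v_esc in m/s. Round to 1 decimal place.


Step 1: 2*mu/r = 2 * 3.986e14 / 9.455770e+06 = 84308311.2216
Step 2: v_esc = sqrt(84308311.2216) = 9182.0 m/s

9182.0


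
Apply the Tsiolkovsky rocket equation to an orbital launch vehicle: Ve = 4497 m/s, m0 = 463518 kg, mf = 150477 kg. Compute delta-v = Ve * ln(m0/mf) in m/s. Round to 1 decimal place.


Step 1: Mass ratio m0/mf = 463518 / 150477 = 3.080325
Step 2: ln(3.080325) = 1.125035
Step 3: delta-v = 4497 * 1.125035 = 5059.3 m/s

5059.3


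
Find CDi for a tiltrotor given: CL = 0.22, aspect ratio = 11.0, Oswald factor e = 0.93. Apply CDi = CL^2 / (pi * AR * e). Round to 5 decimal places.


Step 1: CL^2 = 0.22^2 = 0.0484
Step 2: pi * AR * e = 3.14159 * 11.0 * 0.93 = 32.138493
Step 3: CDi = 0.0484 / 32.138493 = 0.00151

0.00151


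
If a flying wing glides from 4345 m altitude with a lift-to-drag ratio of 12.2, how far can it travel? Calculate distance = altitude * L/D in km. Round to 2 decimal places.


Step 1: Glide distance = altitude * L/D = 4345 * 12.2 = 53009.0 m
Step 2: Convert to km: 53009.0 / 1000 = 53.01 km

53.01


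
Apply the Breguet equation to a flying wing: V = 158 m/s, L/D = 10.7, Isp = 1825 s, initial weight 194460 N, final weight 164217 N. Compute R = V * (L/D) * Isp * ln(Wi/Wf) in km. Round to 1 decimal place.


Step 1: Coefficient = V * (L/D) * Isp = 158 * 10.7 * 1825 = 3085345.0 m
Step 2: Wi/Wf = 194460 / 164217 = 1.184165
Step 3: ln(1.184165) = 0.169038
Step 4: R = 3085345.0 * 0.169038 = 521539.8 m = 521.5 km

521.5


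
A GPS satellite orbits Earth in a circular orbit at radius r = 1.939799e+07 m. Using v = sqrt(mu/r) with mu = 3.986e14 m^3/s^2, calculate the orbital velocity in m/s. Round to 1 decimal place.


Step 1: mu / r = 3.986e14 / 1.939799e+07 = 20548520.7488
Step 2: v = sqrt(20548520.7488) = 4533.0 m/s

4533.0


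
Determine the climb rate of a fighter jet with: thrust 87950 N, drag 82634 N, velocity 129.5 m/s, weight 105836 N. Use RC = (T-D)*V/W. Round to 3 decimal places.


Step 1: Excess thrust = T - D = 87950 - 82634 = 5316 N
Step 2: Excess power = 5316 * 129.5 = 688422.0 W
Step 3: RC = 688422.0 / 105836 = 6.505 m/s

6.505


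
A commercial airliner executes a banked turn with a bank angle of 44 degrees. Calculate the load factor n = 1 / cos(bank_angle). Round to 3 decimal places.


Step 1: Convert 44 degrees to radians = 0.767945
Step 2: cos(44 deg) = 0.71934
Step 3: n = 1 / 0.71934 = 1.390

1.390


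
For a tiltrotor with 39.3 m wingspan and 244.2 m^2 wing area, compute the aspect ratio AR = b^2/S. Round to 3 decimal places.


Step 1: b^2 = 39.3^2 = 1544.49
Step 2: AR = 1544.49 / 244.2 = 6.325

6.325


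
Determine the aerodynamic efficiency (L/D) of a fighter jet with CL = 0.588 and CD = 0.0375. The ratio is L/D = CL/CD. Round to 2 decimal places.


Step 1: L/D = CL / CD = 0.588 / 0.0375
Step 2: L/D = 15.68

15.68


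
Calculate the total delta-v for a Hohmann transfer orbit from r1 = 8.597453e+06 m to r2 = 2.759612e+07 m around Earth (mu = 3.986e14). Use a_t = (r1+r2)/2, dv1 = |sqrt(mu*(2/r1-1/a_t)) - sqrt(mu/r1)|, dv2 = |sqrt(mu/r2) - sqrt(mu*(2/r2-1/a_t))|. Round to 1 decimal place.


Step 1: Transfer semi-major axis a_t = (8.597453e+06 + 2.759612e+07) / 2 = 1.809679e+07 m
Step 2: v1 (circular at r1) = sqrt(mu/r1) = 6809.01 m/s
Step 3: v_t1 = sqrt(mu*(2/r1 - 1/a_t)) = 8408.28 m/s
Step 4: dv1 = |8408.28 - 6809.01| = 1599.27 m/s
Step 5: v2 (circular at r2) = 3800.53 m/s, v_t2 = 2619.56 m/s
Step 6: dv2 = |3800.53 - 2619.56| = 1180.97 m/s
Step 7: Total delta-v = 1599.27 + 1180.97 = 2780.2 m/s

2780.2


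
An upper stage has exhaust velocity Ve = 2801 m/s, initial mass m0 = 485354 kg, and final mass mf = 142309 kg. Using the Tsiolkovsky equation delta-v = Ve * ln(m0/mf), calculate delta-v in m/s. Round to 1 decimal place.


Step 1: Mass ratio m0/mf = 485354 / 142309 = 3.410564
Step 2: ln(3.410564) = 1.226878
Step 3: delta-v = 2801 * 1.226878 = 3436.5 m/s

3436.5


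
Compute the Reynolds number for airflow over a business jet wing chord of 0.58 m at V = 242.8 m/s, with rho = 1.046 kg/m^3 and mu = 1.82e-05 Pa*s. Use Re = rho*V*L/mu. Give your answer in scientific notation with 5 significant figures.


Step 1: Numerator = rho * V * L = 1.046 * 242.8 * 0.58 = 147.301904
Step 2: Re = 147.301904 / 1.82e-05
Step 3: Re = 8.0935e+06

8.0935e+06


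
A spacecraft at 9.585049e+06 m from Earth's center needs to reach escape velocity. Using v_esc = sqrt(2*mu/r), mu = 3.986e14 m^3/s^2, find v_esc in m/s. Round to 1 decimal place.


Step 1: 2*mu/r = 2 * 3.986e14 / 9.585049e+06 = 83171197.1425
Step 2: v_esc = sqrt(83171197.1425) = 9119.8 m/s

9119.8


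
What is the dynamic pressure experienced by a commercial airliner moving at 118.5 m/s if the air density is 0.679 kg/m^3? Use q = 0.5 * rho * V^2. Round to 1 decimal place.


Step 1: V^2 = 118.5^2 = 14042.25
Step 2: q = 0.5 * 0.679 * 14042.25
Step 3: q = 4767.3 Pa

4767.3


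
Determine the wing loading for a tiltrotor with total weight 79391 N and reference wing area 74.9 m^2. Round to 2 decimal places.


Step 1: Wing loading = W / S = 79391 / 74.9
Step 2: Wing loading = 1059.96 N/m^2

1059.96


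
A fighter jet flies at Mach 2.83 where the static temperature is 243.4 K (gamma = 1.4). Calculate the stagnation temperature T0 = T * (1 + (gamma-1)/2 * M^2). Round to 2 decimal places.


Step 1: (gamma-1)/2 = 0.2
Step 2: M^2 = 8.0089
Step 3: 1 + 0.2 * 8.0089 = 2.60178
Step 4: T0 = 243.4 * 2.60178 = 633.27 K

633.27


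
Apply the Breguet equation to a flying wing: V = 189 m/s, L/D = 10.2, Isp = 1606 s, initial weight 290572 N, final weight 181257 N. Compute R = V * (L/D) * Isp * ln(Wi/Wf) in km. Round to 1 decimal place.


Step 1: Coefficient = V * (L/D) * Isp = 189 * 10.2 * 1606 = 3096046.8 m
Step 2: Wi/Wf = 290572 / 181257 = 1.603094
Step 3: ln(1.603094) = 0.471935
Step 4: R = 3096046.8 * 0.471935 = 1461134.3 m = 1461.1 km

1461.1


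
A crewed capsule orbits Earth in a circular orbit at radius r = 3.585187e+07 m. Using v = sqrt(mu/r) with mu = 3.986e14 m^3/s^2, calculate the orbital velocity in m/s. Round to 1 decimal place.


Step 1: mu / r = 3.986e14 / 3.585187e+07 = 11117969.5787
Step 2: v = sqrt(11117969.5787) = 3334.4 m/s

3334.4


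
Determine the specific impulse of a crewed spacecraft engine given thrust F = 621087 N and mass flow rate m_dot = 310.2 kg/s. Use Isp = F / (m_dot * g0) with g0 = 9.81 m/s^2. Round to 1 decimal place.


Step 1: m_dot * g0 = 310.2 * 9.81 = 3043.06
Step 2: Isp = 621087 / 3043.06 = 204.1 s

204.1


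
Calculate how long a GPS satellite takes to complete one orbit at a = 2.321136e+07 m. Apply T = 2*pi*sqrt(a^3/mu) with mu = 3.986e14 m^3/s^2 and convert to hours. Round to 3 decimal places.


Step 1: a^3 / mu = 1.250552e+22 / 3.986e14 = 3.137361e+07
Step 2: sqrt(3.137361e+07) = 5601.2149 s
Step 3: T = 2*pi * 5601.2149 = 35193.47 s
Step 4: T in hours = 35193.47 / 3600 = 9.776 hours

9.776


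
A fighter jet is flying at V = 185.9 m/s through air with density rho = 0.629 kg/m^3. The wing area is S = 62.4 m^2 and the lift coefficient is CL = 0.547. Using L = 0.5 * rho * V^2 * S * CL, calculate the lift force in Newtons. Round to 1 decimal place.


Step 1: Calculate dynamic pressure q = 0.5 * 0.629 * 185.9^2 = 0.5 * 0.629 * 34558.81 = 10868.7457 Pa
Step 2: Multiply by wing area and lift coefficient: L = 10868.7457 * 62.4 * 0.547
Step 3: L = 678209.7345 * 0.547 = 370980.7 N

370980.7


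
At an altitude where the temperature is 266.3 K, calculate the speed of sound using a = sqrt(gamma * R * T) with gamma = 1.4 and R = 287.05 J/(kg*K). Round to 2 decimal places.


Step 1: gamma * R * T = 1.4 * 287.05 * 266.3 = 107017.981
Step 2: a = sqrt(107017.981) = 327.14 m/s

327.14


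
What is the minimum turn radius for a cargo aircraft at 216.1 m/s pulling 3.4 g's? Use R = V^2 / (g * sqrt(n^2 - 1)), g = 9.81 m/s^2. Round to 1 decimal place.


Step 1: V^2 = 216.1^2 = 46699.21
Step 2: n^2 - 1 = 3.4^2 - 1 = 10.56
Step 3: sqrt(10.56) = 3.249615
Step 4: R = 46699.21 / (9.81 * 3.249615) = 1464.9 m

1464.9


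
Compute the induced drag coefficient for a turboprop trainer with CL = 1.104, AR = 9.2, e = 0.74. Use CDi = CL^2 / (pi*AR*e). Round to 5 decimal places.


Step 1: CL^2 = 1.104^2 = 1.218816
Step 2: pi * AR * e = 3.14159 * 9.2 * 0.74 = 21.387963
Step 3: CDi = 1.218816 / 21.387963 = 0.05699

0.05699


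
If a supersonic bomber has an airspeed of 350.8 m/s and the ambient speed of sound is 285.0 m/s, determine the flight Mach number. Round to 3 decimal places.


Step 1: M = V / a = 350.8 / 285.0
Step 2: M = 1.231

1.231


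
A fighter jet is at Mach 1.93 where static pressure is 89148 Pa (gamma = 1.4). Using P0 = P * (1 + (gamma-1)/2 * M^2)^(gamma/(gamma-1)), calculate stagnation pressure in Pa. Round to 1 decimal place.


Step 1: (gamma-1)/2 * M^2 = 0.2 * 3.7249 = 0.74498
Step 2: 1 + 0.74498 = 1.74498
Step 3: Exponent gamma/(gamma-1) = 3.5
Step 4: P0 = 89148 * 1.74498^3.5 = 625717.3 Pa

625717.3


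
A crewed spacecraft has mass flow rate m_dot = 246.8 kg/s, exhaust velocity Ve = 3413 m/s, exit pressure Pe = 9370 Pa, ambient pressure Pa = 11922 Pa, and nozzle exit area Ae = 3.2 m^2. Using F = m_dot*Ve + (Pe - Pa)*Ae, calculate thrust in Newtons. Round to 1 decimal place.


Step 1: Momentum thrust = m_dot * Ve = 246.8 * 3413 = 842328.4 N
Step 2: Pressure thrust = (Pe - Pa) * Ae = (9370 - 11922) * 3.2 = -8166.4 N
Step 3: Total thrust F = 842328.4 + -8166.4 = 834162.0 N

834162.0


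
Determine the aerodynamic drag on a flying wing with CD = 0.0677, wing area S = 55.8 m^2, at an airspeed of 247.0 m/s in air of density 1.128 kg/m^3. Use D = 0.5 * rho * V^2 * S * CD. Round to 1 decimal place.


Step 1: Dynamic pressure q = 0.5 * 1.128 * 247.0^2 = 34409.076 Pa
Step 2: Drag D = q * S * CD = 34409.076 * 55.8 * 0.0677
Step 3: D = 129985.8 N

129985.8


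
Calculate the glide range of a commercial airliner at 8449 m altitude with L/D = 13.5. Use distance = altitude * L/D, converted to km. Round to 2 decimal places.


Step 1: Glide distance = altitude * L/D = 8449 * 13.5 = 114061.5 m
Step 2: Convert to km: 114061.5 / 1000 = 114.06 km

114.06


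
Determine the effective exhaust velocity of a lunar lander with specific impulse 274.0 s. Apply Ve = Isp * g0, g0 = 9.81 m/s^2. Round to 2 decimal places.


Step 1: Ve = Isp * g0 = 274.0 * 9.81
Step 2: Ve = 2687.94 m/s

2687.94


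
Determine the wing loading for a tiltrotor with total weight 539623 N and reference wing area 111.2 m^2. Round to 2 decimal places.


Step 1: Wing loading = W / S = 539623 / 111.2
Step 2: Wing loading = 4852.72 N/m^2

4852.72


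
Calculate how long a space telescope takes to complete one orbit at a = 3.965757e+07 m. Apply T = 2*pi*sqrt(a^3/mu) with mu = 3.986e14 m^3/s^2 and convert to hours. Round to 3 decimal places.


Step 1: a^3 / mu = 6.237037e+22 / 3.986e14 = 1.564736e+08
Step 2: sqrt(1.564736e+08) = 12508.9398 s
Step 3: T = 2*pi * 12508.9398 = 78595.99 s
Step 4: T in hours = 78595.99 / 3600 = 21.832 hours

21.832


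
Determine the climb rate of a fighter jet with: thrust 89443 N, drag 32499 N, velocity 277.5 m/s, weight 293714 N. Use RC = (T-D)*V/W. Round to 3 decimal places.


Step 1: Excess thrust = T - D = 89443 - 32499 = 56944 N
Step 2: Excess power = 56944 * 277.5 = 15801960.0 W
Step 3: RC = 15801960.0 / 293714 = 53.800 m/s

53.800


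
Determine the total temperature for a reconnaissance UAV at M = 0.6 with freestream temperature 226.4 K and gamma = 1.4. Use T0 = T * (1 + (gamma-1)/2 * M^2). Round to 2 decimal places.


Step 1: (gamma-1)/2 = 0.2
Step 2: M^2 = 0.36
Step 3: 1 + 0.2 * 0.36 = 1.072
Step 4: T0 = 226.4 * 1.072 = 242.70 K

242.70


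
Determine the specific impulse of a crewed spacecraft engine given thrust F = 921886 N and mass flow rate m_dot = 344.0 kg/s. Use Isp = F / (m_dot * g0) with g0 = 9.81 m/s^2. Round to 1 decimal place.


Step 1: m_dot * g0 = 344.0 * 9.81 = 3374.64
Step 2: Isp = 921886 / 3374.64 = 273.2 s

273.2


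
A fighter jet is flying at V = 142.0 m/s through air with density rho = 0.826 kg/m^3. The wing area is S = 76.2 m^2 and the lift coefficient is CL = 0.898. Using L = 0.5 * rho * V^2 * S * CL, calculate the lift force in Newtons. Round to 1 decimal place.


Step 1: Calculate dynamic pressure q = 0.5 * 0.826 * 142.0^2 = 0.5 * 0.826 * 20164.0 = 8327.732 Pa
Step 2: Multiply by wing area and lift coefficient: L = 8327.732 * 76.2 * 0.898
Step 3: L = 634573.1784 * 0.898 = 569846.7 N

569846.7


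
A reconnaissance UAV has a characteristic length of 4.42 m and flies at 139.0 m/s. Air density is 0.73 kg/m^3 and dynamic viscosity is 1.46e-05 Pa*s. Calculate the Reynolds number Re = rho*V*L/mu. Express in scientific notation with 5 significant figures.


Step 1: Numerator = rho * V * L = 0.73 * 139.0 * 4.42 = 448.4974
Step 2: Re = 448.4974 / 1.46e-05
Step 3: Re = 3.0719e+07

3.0719e+07


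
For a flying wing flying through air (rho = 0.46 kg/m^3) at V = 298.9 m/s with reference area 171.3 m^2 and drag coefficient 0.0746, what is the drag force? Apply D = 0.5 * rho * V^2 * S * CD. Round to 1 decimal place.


Step 1: Dynamic pressure q = 0.5 * 0.46 * 298.9^2 = 20548.4783 Pa
Step 2: Drag D = q * S * CD = 20548.4783 * 171.3 * 0.0746
Step 3: D = 262588.6 N

262588.6


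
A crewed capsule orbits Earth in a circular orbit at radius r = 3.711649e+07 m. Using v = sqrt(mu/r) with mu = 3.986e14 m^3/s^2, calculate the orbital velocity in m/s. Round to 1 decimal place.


Step 1: mu / r = 3.986e14 / 3.711649e+07 = 10739162.0274
Step 2: v = sqrt(10739162.0274) = 3277.1 m/s

3277.1


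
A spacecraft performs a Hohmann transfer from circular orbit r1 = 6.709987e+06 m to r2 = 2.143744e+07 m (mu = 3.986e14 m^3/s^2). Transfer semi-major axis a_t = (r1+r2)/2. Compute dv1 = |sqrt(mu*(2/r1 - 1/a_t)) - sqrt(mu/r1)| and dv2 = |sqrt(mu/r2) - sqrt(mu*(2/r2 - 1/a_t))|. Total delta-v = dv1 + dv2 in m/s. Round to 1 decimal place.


Step 1: Transfer semi-major axis a_t = (6.709987e+06 + 2.143744e+07) / 2 = 1.407371e+07 m
Step 2: v1 (circular at r1) = sqrt(mu/r1) = 7707.4 m/s
Step 3: v_t1 = sqrt(mu*(2/r1 - 1/a_t)) = 9512.4 m/s
Step 4: dv1 = |9512.4 - 7707.4| = 1805.0 m/s
Step 5: v2 (circular at r2) = 4312.03 m/s, v_t2 = 2977.41 m/s
Step 6: dv2 = |4312.03 - 2977.41| = 1334.62 m/s
Step 7: Total delta-v = 1805.0 + 1334.62 = 3139.6 m/s

3139.6


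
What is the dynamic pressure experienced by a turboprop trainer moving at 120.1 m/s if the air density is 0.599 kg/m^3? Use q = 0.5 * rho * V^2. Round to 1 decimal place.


Step 1: V^2 = 120.1^2 = 14424.01
Step 2: q = 0.5 * 0.599 * 14424.01
Step 3: q = 4320.0 Pa

4320.0


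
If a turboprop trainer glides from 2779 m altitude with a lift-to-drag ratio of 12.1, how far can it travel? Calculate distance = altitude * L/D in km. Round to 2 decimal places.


Step 1: Glide distance = altitude * L/D = 2779 * 12.1 = 33625.9 m
Step 2: Convert to km: 33625.9 / 1000 = 33.63 km

33.63


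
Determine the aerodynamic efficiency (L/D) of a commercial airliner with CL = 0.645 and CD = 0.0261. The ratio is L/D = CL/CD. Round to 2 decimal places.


Step 1: L/D = CL / CD = 0.645 / 0.0261
Step 2: L/D = 24.71

24.71


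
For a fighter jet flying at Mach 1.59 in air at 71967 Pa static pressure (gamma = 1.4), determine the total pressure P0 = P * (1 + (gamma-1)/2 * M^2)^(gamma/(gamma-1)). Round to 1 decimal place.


Step 1: (gamma-1)/2 * M^2 = 0.2 * 2.5281 = 0.50562
Step 2: 1 + 0.50562 = 1.50562
Step 3: Exponent gamma/(gamma-1) = 3.5
Step 4: P0 = 71967 * 1.50562^3.5 = 301395.8 Pa

301395.8


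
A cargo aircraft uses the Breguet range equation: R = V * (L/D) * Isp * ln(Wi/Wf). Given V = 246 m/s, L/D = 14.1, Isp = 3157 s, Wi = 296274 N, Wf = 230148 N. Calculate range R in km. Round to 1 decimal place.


Step 1: Coefficient = V * (L/D) * Isp = 246 * 14.1 * 3157 = 10950370.2 m
Step 2: Wi/Wf = 296274 / 230148 = 1.287319
Step 3: ln(1.287319) = 0.252562
Step 4: R = 10950370.2 * 0.252562 = 2765648.7 m = 2765.6 km

2765.6


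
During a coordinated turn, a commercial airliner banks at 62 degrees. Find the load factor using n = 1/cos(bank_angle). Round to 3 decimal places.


Step 1: Convert 62 degrees to radians = 1.082104
Step 2: cos(62 deg) = 0.469472
Step 3: n = 1 / 0.469472 = 2.130

2.130


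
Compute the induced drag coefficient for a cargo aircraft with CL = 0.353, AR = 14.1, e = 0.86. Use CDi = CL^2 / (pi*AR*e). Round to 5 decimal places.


Step 1: CL^2 = 0.353^2 = 0.124609
Step 2: pi * AR * e = 3.14159 * 14.1 * 0.86 = 38.094953
Step 3: CDi = 0.124609 / 38.094953 = 0.00327

0.00327


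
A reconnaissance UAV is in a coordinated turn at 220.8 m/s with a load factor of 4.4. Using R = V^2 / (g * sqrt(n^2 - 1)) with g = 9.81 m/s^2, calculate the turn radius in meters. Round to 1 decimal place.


Step 1: V^2 = 220.8^2 = 48752.64
Step 2: n^2 - 1 = 4.4^2 - 1 = 18.36
Step 3: sqrt(18.36) = 4.284857
Step 4: R = 48752.64 / (9.81 * 4.284857) = 1159.8 m

1159.8


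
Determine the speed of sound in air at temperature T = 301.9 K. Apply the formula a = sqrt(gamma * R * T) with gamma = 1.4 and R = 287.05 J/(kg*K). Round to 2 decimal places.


Step 1: gamma * R * T = 1.4 * 287.05 * 301.9 = 121324.553
Step 2: a = sqrt(121324.553) = 348.32 m/s

348.32


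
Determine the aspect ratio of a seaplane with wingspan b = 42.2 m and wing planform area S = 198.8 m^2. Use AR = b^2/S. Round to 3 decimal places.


Step 1: b^2 = 42.2^2 = 1780.84
Step 2: AR = 1780.84 / 198.8 = 8.958

8.958


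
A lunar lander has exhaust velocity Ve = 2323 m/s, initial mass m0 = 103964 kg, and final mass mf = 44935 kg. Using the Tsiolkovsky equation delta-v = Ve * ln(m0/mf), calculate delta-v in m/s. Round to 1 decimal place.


Step 1: Mass ratio m0/mf = 103964 / 44935 = 2.313653
Step 2: ln(2.313653) = 0.838828
Step 3: delta-v = 2323 * 0.838828 = 1948.6 m/s

1948.6


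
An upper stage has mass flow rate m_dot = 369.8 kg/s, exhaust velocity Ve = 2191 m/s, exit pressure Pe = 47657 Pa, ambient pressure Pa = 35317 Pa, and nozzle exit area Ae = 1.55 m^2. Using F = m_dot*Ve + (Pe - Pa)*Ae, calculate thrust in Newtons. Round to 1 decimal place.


Step 1: Momentum thrust = m_dot * Ve = 369.8 * 2191 = 810231.8 N
Step 2: Pressure thrust = (Pe - Pa) * Ae = (47657 - 35317) * 1.55 = 19127.00 N
Step 3: Total thrust F = 810231.8 + 19127.00 = 829358.8 N

829358.8


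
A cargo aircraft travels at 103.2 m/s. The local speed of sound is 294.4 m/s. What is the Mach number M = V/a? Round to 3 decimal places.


Step 1: M = V / a = 103.2 / 294.4
Step 2: M = 0.351

0.351


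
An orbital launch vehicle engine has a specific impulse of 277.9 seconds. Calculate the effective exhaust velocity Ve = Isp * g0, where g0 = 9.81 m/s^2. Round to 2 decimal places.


Step 1: Ve = Isp * g0 = 277.9 * 9.81
Step 2: Ve = 2726.20 m/s

2726.20


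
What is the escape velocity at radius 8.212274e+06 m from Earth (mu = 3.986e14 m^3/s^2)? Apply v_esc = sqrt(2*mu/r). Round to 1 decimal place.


Step 1: 2*mu/r = 2 * 3.986e14 / 8.212274e+06 = 97074208.6784
Step 2: v_esc = sqrt(97074208.6784) = 9852.6 m/s

9852.6


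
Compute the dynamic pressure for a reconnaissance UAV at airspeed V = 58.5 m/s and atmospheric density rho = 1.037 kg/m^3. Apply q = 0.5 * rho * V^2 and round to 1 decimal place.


Step 1: V^2 = 58.5^2 = 3422.25
Step 2: q = 0.5 * 1.037 * 3422.25
Step 3: q = 1774.4 Pa

1774.4


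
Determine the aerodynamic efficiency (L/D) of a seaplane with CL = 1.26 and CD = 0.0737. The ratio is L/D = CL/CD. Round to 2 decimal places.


Step 1: L/D = CL / CD = 1.26 / 0.0737
Step 2: L/D = 17.10

17.10


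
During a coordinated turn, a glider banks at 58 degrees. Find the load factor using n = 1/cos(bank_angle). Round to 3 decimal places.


Step 1: Convert 58 degrees to radians = 1.012291
Step 2: cos(58 deg) = 0.529919
Step 3: n = 1 / 0.529919 = 1.887

1.887


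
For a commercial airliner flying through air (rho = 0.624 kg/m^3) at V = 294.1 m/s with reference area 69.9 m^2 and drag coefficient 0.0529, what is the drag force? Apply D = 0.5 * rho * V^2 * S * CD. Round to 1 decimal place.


Step 1: Dynamic pressure q = 0.5 * 0.624 * 294.1^2 = 26986.3807 Pa
Step 2: Drag D = q * S * CD = 26986.3807 * 69.9 * 0.0529
Step 3: D = 99787.8 N

99787.8


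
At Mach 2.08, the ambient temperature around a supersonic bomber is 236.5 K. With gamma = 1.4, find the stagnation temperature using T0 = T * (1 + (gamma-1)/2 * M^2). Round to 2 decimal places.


Step 1: (gamma-1)/2 = 0.2
Step 2: M^2 = 4.3264
Step 3: 1 + 0.2 * 4.3264 = 1.86528
Step 4: T0 = 236.5 * 1.86528 = 441.14 K

441.14


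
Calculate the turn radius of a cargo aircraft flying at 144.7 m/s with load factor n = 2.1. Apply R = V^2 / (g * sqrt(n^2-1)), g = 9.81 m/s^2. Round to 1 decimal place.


Step 1: V^2 = 144.7^2 = 20938.09
Step 2: n^2 - 1 = 2.1^2 - 1 = 3.41
Step 3: sqrt(3.41) = 1.846619
Step 4: R = 20938.09 / (9.81 * 1.846619) = 1155.8 m

1155.8


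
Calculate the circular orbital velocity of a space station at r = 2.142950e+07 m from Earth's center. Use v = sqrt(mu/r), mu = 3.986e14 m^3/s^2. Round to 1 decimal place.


Step 1: mu / r = 3.986e14 / 2.142950e+07 = 18600527.3105
Step 2: v = sqrt(18600527.3105) = 4312.8 m/s

4312.8


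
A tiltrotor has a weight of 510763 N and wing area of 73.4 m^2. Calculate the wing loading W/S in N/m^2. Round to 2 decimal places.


Step 1: Wing loading = W / S = 510763 / 73.4
Step 2: Wing loading = 6958.62 N/m^2

6958.62


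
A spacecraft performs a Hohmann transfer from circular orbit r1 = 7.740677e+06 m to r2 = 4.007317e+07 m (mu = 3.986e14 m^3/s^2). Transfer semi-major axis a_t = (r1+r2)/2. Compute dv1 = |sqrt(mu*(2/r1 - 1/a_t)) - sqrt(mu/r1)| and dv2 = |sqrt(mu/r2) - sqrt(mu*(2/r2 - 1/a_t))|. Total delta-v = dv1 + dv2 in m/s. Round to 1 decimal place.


Step 1: Transfer semi-major axis a_t = (7.740677e+06 + 4.007317e+07) / 2 = 2.390692e+07 m
Step 2: v1 (circular at r1) = sqrt(mu/r1) = 7175.95 m/s
Step 3: v_t1 = sqrt(mu*(2/r1 - 1/a_t)) = 9290.61 m/s
Step 4: dv1 = |9290.61 - 7175.95| = 2114.66 m/s
Step 5: v2 (circular at r2) = 3153.86 m/s, v_t2 = 1794.61 m/s
Step 6: dv2 = |3153.86 - 1794.61| = 1359.25 m/s
Step 7: Total delta-v = 2114.66 + 1359.25 = 3473.9 m/s

3473.9


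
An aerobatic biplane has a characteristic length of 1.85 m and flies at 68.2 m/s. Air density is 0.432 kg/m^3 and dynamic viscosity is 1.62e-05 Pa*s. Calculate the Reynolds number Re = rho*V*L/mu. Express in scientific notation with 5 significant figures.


Step 1: Numerator = rho * V * L = 0.432 * 68.2 * 1.85 = 54.50544
Step 2: Re = 54.50544 / 1.62e-05
Step 3: Re = 3.3645e+06

3.3645e+06


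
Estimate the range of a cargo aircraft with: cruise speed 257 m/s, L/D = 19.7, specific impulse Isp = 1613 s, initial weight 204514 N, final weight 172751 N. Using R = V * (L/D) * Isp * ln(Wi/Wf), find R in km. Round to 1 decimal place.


Step 1: Coefficient = V * (L/D) * Isp = 257 * 19.7 * 1613 = 8166457.7 m
Step 2: Wi/Wf = 204514 / 172751 = 1.183866
Step 3: ln(1.183866) = 0.168785
Step 4: R = 8166457.7 * 0.168785 = 1378377.0 m = 1378.4 km

1378.4


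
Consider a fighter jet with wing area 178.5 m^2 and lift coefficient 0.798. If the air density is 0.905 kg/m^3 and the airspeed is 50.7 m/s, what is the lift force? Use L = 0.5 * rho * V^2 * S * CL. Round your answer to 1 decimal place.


Step 1: Calculate dynamic pressure q = 0.5 * 0.905 * 50.7^2 = 0.5 * 0.905 * 2570.49 = 1163.1467 Pa
Step 2: Multiply by wing area and lift coefficient: L = 1163.1467 * 178.5 * 0.798
Step 3: L = 207621.6904 * 0.798 = 165682.1 N

165682.1


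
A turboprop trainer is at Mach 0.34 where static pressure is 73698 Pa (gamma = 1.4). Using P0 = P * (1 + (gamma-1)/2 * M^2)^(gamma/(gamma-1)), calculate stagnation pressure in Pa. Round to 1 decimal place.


Step 1: (gamma-1)/2 * M^2 = 0.2 * 0.1156 = 0.02312
Step 2: 1 + 0.02312 = 1.02312
Step 3: Exponent gamma/(gamma-1) = 3.5
Step 4: P0 = 73698 * 1.02312^3.5 = 79836.0 Pa

79836.0


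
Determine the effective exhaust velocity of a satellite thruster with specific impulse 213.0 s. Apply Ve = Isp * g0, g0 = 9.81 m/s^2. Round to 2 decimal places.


Step 1: Ve = Isp * g0 = 213.0 * 9.81
Step 2: Ve = 2089.53 m/s

2089.53


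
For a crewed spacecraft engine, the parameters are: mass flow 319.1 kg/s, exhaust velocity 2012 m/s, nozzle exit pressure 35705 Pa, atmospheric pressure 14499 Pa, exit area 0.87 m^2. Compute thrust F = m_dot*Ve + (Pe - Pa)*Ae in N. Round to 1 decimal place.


Step 1: Momentum thrust = m_dot * Ve = 319.1 * 2012 = 642029.2 N
Step 2: Pressure thrust = (Pe - Pa) * Ae = (35705 - 14499) * 0.87 = 18449.22 N
Step 3: Total thrust F = 642029.2 + 18449.22 = 660478.4 N

660478.4


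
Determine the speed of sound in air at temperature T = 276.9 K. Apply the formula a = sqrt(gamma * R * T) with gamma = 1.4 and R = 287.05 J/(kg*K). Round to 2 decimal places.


Step 1: gamma * R * T = 1.4 * 287.05 * 276.9 = 111277.803
Step 2: a = sqrt(111277.803) = 333.58 m/s

333.58


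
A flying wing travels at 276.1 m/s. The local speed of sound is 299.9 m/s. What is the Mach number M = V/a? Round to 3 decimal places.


Step 1: M = V / a = 276.1 / 299.9
Step 2: M = 0.921

0.921


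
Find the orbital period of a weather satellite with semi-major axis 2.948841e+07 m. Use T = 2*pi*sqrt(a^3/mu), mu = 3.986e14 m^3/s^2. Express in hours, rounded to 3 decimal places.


Step 1: a^3 / mu = 2.564213e+22 / 3.986e14 = 6.433048e+07
Step 2: sqrt(6.433048e+07) = 8020.6282 s
Step 3: T = 2*pi * 8020.6282 = 50395.09 s
Step 4: T in hours = 50395.09 / 3600 = 13.999 hours

13.999


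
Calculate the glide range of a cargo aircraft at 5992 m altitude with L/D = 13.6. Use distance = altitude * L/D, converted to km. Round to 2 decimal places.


Step 1: Glide distance = altitude * L/D = 5992 * 13.6 = 81491.2 m
Step 2: Convert to km: 81491.2 / 1000 = 81.49 km

81.49


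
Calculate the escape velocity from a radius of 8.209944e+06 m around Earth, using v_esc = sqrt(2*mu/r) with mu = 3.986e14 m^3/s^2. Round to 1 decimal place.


Step 1: 2*mu/r = 2 * 3.986e14 / 8.209944e+06 = 97101758.5504
Step 2: v_esc = sqrt(97101758.5504) = 9854.0 m/s

9854.0


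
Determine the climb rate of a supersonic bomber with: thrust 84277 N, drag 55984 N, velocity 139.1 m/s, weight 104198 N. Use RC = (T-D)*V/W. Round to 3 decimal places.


Step 1: Excess thrust = T - D = 84277 - 55984 = 28293 N
Step 2: Excess power = 28293 * 139.1 = 3935556.3 W
Step 3: RC = 3935556.3 / 104198 = 37.770 m/s

37.770


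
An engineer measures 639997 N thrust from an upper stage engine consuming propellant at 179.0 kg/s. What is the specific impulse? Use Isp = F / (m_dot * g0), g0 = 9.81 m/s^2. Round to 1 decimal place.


Step 1: m_dot * g0 = 179.0 * 9.81 = 1755.99
Step 2: Isp = 639997 / 1755.99 = 364.5 s

364.5


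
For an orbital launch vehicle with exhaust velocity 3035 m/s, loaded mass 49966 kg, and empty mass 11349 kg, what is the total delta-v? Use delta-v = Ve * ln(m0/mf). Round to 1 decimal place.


Step 1: Mass ratio m0/mf = 49966 / 11349 = 4.402679
Step 2: ln(4.402679) = 1.482213
Step 3: delta-v = 3035 * 1.482213 = 4498.5 m/s

4498.5


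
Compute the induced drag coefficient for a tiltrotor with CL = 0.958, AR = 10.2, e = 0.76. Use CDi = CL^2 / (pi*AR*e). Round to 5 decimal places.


Step 1: CL^2 = 0.958^2 = 0.917764
Step 2: pi * AR * e = 3.14159 * 10.2 * 0.76 = 24.353626
Step 3: CDi = 0.917764 / 24.353626 = 0.03768

0.03768


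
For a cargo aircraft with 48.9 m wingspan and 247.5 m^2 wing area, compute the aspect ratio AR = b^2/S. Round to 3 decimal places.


Step 1: b^2 = 48.9^2 = 2391.21
Step 2: AR = 2391.21 / 247.5 = 9.661

9.661


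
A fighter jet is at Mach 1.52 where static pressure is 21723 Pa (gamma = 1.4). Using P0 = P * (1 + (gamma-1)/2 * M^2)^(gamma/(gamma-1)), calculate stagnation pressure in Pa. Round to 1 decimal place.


Step 1: (gamma-1)/2 * M^2 = 0.2 * 2.3104 = 0.46208
Step 2: 1 + 0.46208 = 1.46208
Step 3: Exponent gamma/(gamma-1) = 3.5
Step 4: P0 = 21723 * 1.46208^3.5 = 82095.4 Pa

82095.4


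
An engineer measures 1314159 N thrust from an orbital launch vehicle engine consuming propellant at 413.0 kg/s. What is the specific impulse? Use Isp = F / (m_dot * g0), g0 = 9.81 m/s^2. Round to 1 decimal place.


Step 1: m_dot * g0 = 413.0 * 9.81 = 4051.53
Step 2: Isp = 1314159 / 4051.53 = 324.4 s

324.4


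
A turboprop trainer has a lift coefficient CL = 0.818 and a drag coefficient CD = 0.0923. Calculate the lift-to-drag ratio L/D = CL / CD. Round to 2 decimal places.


Step 1: L/D = CL / CD = 0.818 / 0.0923
Step 2: L/D = 8.86

8.86


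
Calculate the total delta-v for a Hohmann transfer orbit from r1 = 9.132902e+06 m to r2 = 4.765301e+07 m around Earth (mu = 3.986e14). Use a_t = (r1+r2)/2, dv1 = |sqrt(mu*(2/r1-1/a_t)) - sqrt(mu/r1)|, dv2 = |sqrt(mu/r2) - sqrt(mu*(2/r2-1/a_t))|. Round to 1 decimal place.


Step 1: Transfer semi-major axis a_t = (9.132902e+06 + 4.765301e+07) / 2 = 2.839296e+07 m
Step 2: v1 (circular at r1) = sqrt(mu/r1) = 6606.39 m/s
Step 3: v_t1 = sqrt(mu*(2/r1 - 1/a_t)) = 8558.63 m/s
Step 4: dv1 = |8558.63 - 6606.39| = 1952.24 m/s
Step 5: v2 (circular at r2) = 2892.17 m/s, v_t2 = 1640.3 m/s
Step 6: dv2 = |2892.17 - 1640.3| = 1251.87 m/s
Step 7: Total delta-v = 1952.24 + 1251.87 = 3204.1 m/s

3204.1


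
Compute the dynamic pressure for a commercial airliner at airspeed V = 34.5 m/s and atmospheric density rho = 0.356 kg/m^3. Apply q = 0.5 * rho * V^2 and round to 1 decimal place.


Step 1: V^2 = 34.5^2 = 1190.25
Step 2: q = 0.5 * 0.356 * 1190.25
Step 3: q = 211.9 Pa

211.9


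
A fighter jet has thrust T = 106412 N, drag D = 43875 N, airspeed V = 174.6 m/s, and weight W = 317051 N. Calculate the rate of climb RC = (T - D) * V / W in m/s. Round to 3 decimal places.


Step 1: Excess thrust = T - D = 106412 - 43875 = 62537 N
Step 2: Excess power = 62537 * 174.6 = 10918960.2 W
Step 3: RC = 10918960.2 / 317051 = 34.439 m/s

34.439


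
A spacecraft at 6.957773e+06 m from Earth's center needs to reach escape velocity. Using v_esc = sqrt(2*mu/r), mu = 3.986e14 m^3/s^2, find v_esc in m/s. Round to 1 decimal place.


Step 1: 2*mu/r = 2 * 3.986e14 / 6.957773e+06 = 114576891.1978
Step 2: v_esc = sqrt(114576891.1978) = 10704.1 m/s

10704.1


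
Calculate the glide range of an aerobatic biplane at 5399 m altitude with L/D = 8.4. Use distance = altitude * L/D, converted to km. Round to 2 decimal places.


Step 1: Glide distance = altitude * L/D = 5399 * 8.4 = 45351.6 m
Step 2: Convert to km: 45351.6 / 1000 = 45.35 km

45.35


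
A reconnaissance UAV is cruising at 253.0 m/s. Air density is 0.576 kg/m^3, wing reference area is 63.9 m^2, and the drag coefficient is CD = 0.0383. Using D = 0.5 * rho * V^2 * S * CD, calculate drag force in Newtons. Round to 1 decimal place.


Step 1: Dynamic pressure q = 0.5 * 0.576 * 253.0^2 = 18434.592 Pa
Step 2: Drag D = q * S * CD = 18434.592 * 63.9 * 0.0383
Step 3: D = 45116.3 N

45116.3


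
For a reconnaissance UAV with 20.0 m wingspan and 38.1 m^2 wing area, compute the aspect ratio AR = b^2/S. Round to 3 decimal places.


Step 1: b^2 = 20.0^2 = 400.0
Step 2: AR = 400.0 / 38.1 = 10.499

10.499


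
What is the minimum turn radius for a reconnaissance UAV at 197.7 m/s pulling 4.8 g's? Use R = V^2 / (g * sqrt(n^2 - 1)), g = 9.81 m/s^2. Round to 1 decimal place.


Step 1: V^2 = 197.7^2 = 39085.29
Step 2: n^2 - 1 = 4.8^2 - 1 = 22.04
Step 3: sqrt(22.04) = 4.694678
Step 4: R = 39085.29 / (9.81 * 4.694678) = 848.7 m

848.7


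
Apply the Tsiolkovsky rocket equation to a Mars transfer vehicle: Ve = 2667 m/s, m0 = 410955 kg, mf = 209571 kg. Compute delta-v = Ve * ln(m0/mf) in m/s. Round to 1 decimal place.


Step 1: Mass ratio m0/mf = 410955 / 209571 = 1.960934
Step 2: ln(1.960934) = 0.673421
Step 3: delta-v = 2667 * 0.673421 = 1796.0 m/s

1796.0
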